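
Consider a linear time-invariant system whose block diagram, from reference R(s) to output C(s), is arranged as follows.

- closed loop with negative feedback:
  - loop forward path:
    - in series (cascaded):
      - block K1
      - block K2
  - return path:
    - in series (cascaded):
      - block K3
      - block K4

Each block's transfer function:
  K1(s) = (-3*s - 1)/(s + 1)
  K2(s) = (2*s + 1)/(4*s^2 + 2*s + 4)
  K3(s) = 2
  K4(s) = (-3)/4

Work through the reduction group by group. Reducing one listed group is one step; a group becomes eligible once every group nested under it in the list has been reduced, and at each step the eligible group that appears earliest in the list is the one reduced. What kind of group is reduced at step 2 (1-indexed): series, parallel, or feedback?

Step 1: multiply K1, K2 (series)
Step 2: combine K3, K4 in series
Step 3: close the feedback loop around (K1*K2), (K3*K4)
Step 2: series.

Answer: series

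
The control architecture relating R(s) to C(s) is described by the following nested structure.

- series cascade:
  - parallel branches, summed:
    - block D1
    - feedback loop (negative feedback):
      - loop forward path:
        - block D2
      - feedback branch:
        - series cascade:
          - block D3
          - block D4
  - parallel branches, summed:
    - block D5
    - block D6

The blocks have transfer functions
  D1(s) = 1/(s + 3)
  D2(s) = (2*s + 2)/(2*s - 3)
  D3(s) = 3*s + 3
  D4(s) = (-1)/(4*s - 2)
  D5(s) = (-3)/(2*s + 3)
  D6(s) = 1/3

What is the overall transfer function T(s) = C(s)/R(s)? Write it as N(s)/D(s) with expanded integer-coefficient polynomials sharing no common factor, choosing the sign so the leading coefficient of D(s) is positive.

(1) reduce the series chain D3, D4; result (-3*s - 3)/(4*s - 2)
(2) close the feedback loop around D2, (D3*D4); result (4*s^2 + 2*s - 2)/(s^2 - 14*s)
(3) parallel reduction of D1, [D2/(1+D2*(D3*D4))]; result (4*s^3 + 15*s^2 - 10*s - 6)/(s^3 - 11*s^2 - 42*s)
(4) parallel reduction of D5, D6; result (2*s - 6)/(6*s + 9)
(5) reduce the series chain (D1+[D2/(1+D2*(D3*D4))]), (D5+D6), giving the overall T(s)

Answer: (8*s^4 + 6*s^3 - 110*s^2 + 48*s + 36)/(6*s^4 - 57*s^3 - 351*s^2 - 378*s)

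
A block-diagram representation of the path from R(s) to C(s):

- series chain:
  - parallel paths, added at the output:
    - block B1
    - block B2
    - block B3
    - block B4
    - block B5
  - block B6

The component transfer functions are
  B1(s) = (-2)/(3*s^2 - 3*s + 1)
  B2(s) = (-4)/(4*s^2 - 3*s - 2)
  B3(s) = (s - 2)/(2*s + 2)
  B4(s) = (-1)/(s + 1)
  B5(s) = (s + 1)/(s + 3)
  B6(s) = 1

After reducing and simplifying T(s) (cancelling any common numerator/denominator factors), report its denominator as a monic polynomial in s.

The answer is s^6 + 9*s^5/4 - 41*s^4/12 - 8*s^3/3 + 31*s^2/12 + s/12 - 1/2.

Reasoning:
Step 1: sum the parallel branches B1, B2, B3, B4, B5 -> (36*s^6 - 27*s^5 - 202*s^4 + 116*s^3 - 43*s^2 + 72*s + 20)/(24*s^6 + 54*s^5 - 82*s^4 - 64*s^3 + 62*s^2 + 2*s - 12)
Step 2: multiply (B1+B2+B3+B4+B5), B6 (series) -> (36*s^6 - 27*s^5 - 202*s^4 + 116*s^3 - 43*s^2 + 72*s + 20)/(24*s^6 + 54*s^5 - 82*s^4 - 64*s^3 + 62*s^2 + 2*s - 12)
No further cancellation is possible in the step-2 result, so that is T(s). Its denominator becomes monic after dividing by the leading coefficient 24.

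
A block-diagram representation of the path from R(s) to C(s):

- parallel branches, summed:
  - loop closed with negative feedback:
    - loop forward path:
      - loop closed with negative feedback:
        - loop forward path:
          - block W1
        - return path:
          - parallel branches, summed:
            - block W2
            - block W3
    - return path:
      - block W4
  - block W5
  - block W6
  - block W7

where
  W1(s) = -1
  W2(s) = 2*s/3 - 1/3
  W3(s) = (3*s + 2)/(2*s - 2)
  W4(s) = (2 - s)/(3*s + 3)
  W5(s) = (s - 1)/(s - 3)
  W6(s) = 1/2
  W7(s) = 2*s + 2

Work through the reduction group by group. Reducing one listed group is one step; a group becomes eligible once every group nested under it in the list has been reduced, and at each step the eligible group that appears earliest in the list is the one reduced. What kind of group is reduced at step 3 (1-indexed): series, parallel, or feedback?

Reducing step by step:

1. parallel reduction of W2, W3
2. feedback reduction of W1, (W2+W3)
3. close the feedback loop around [W1/(1+W1*(W2+W3))], W4
4. combine [[W1/(1+W1*(W2+W3))]/(1+[W1/(1+W1*(W2+W3))]*W4)], W5, W6, W7 in parallel
Step 3 collapses a feedback group.

Answer: feedback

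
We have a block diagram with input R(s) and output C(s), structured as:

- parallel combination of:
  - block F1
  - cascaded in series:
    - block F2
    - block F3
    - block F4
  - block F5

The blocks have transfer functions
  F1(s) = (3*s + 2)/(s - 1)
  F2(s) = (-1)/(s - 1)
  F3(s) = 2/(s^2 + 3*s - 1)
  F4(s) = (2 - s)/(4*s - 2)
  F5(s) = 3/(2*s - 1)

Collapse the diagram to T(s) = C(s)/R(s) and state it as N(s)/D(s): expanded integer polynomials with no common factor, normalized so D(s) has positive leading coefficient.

Step 1. combine F2, F3, F4 in series: (s - 2)/(2*s^4 + 3*s^3 - 10*s^2 + 6*s - 1)
Step 2. sum the parallel branches F1, (F2*F3*F4), F5; the result is T(s) itself (integer coefficients, no common factor, positive leading denominator coefficient)

Hence the answer: (6*s^4 + 22*s^3 + s^2 - 18*s + 3)/(2*s^4 + 3*s^3 - 10*s^2 + 6*s - 1)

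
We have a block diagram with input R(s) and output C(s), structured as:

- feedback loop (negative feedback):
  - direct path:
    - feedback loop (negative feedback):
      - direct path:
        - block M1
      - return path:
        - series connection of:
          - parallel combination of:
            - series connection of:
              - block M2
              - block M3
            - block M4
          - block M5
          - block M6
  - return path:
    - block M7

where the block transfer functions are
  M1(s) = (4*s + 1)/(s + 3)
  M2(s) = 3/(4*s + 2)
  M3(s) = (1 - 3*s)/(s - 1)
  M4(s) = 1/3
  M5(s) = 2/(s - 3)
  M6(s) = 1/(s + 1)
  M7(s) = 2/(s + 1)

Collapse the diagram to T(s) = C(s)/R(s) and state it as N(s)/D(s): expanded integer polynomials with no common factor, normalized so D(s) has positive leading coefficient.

Answer: (24*s^5 - 54*s^4 - 75*s^3 + 45*s^2 + 51*s + 9)/(6*s^5 + 51*s^4 - 200*s^3 - 136*s^2 + 137*s + 52)

Working:
Step 1: series reduction of M2, M3 gives (3 - 9*s)/(4*s^2 - 2*s - 2)
Step 2: add (M2*M3), M4 (parallel) gives (4*s^2 - 29*s + 7)/(12*s^2 - 6*s - 6)
Step 3: reduce the series chain ((M2*M3)+M4), M5, M6 gives (4*s^2 - 29*s + 7)/(6*s^4 - 15*s^3 - 15*s^2 + 15*s + 9)
Step 4: close the feedback loop around M1, (((M2*M3)+M4)*M5*M6) gives (24*s^5 - 54*s^4 - 75*s^3 + 45*s^2 + 51*s + 9)/(6*s^5 + 3*s^4 - 44*s^3 - 142*s^2 + 53*s + 34)
Step 5: close the feedback loop around [M1/(1+M1*(((M2*M3)+M4)*M5*M6))], M7, giving the overall T(s)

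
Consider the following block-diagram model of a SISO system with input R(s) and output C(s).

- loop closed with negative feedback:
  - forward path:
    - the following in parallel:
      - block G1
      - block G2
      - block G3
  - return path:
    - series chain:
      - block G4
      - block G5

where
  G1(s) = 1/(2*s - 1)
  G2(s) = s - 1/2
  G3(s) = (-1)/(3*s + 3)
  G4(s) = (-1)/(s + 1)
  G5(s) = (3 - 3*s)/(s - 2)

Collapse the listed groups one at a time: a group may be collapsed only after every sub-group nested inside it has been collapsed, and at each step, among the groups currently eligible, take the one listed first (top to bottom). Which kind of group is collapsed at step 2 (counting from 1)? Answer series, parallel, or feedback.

Step 1. sum the parallel branches G1, G2, G3
Step 2. combine G4, G5 in series
Step 3. feedback reduction of (G1+G2+G3), (G4*G5)
Step 2 collapses a series group.

Therefore the answer is series.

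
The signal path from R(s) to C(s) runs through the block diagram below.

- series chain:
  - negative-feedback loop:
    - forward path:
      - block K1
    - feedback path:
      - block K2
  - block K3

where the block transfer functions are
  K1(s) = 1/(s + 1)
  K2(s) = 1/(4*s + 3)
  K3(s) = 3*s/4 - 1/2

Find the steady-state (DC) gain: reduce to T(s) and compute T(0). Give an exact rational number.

Answer: -3/8

Working:
Step 1: reduce the feedback loop with forward K1 and return K2: (4*s + 3)/(4*s^2 + 7*s + 4)
Step 2: cascade [K1/(1+K1*K2)], K3: (12*s^2 + s - 6)/(16*s^2 + 28*s + 16)
That last expression is T(s); at s = 0 only the constant terms survive, so T(0) = -6/16 = -3/8.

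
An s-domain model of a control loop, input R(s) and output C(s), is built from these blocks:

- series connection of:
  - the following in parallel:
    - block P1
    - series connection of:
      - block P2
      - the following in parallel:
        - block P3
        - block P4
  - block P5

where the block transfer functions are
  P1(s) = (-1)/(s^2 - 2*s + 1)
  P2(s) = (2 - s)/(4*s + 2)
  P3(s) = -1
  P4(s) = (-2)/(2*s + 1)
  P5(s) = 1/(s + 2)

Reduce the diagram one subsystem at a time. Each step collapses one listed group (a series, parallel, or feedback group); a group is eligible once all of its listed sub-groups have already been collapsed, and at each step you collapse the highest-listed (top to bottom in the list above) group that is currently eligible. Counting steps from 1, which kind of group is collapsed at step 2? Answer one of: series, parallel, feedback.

Step 1 - reduce the parallel group P3, P4
Step 2 - cascade P2, (P3+P4)
Step 3 - parallel reduction of P1, (P2*(P3+P4))
Step 4 - series reduction of (P1+(P2*(P3+P4))), P5
The group at step 2 is a series group.

Hence the answer: series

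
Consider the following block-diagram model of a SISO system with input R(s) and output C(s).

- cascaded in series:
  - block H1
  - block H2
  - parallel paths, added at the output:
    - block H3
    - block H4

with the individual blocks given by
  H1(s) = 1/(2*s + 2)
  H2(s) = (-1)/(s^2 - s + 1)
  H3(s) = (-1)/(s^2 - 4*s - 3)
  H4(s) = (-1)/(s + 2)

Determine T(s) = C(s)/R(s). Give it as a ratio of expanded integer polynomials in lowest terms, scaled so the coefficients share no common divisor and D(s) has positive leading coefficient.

Step 1 - parallel reduction of H3, H4; result (-s^2 + 3*s + 1)/(s^3 - 2*s^2 - 11*s - 6)
Step 2 - combine H1, H2, (H3+H4) in series: this yields T(s), and no further normalization is needed

Final answer: (s^2 - 3*s - 1)/(2*s^6 - 4*s^5 - 22*s^4 - 10*s^3 - 4*s^2 - 22*s - 12)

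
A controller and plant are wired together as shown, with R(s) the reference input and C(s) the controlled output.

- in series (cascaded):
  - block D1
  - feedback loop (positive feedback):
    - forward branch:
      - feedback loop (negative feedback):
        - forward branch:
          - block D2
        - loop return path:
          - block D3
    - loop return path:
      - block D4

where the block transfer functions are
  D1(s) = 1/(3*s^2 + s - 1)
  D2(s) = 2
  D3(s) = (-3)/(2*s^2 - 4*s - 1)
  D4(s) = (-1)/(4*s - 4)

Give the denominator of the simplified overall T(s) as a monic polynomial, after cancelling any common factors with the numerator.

[1] collapse the loop (D2 forward, D3 return) = (4*s^2 - 8*s - 2)/(2*s^2 - 4*s - 7)
[2] collapse the loop ([D2/(1+D2*D3)] forward, D4 return) = (8*s^3 - 24*s^2 + 12*s + 4)/(4*s^3 - 10*s^2 - 10*s + 13)
[3] series reduction of D1, [[D2/(1+D2*D3)]/(1-[D2/(1+D2*D3)]*D4)] = (8*s^3 - 24*s^2 + 12*s + 4)/(12*s^5 - 26*s^4 - 44*s^3 + 39*s^2 + 23*s - 13)
T(s) is the step-3 result (common factors already cancelled). Leading coefficient of the denominator: 12. Divide through by 12 for the monic polynomial.

Answer: s^5 - 13*s^4/6 - 11*s^3/3 + 13*s^2/4 + 23*s/12 - 13/12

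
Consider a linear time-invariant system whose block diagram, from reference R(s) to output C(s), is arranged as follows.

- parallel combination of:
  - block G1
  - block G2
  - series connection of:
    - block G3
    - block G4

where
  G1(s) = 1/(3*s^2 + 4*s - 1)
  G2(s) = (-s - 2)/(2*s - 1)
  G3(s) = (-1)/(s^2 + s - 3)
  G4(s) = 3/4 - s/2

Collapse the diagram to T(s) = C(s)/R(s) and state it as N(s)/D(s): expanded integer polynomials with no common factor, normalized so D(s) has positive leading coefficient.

(1) multiply G3, G4 (series), giving (2*s - 3)/(4*s^2 + 4*s - 12)
(2) add G1, G2, (G3*G4) (parallel), which is the overall transfer function T(s) = C(s)/R(s) in lowest terms

Hence the answer: (-12*s^5 - 40*s^4 - 32*s^3 + 77*s^2 + 84*s - 15)/(24*s^5 + 44*s^4 - 76*s^3 - 80*s^2 + 76*s - 12)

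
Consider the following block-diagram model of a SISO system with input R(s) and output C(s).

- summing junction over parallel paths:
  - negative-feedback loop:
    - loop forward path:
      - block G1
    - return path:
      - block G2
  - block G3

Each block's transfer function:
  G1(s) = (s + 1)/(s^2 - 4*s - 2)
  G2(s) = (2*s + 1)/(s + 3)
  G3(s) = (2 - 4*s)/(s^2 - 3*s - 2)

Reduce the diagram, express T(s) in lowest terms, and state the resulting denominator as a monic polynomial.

The answer is s^5 - 2*s^4 - 16*s^3 + 26*s^2 + 37*s + 10.

Reasoning:
Step 1: collapse the loop (G1 forward, G2 return) = (s^2 + 4*s + 3)/(s^3 + s^2 - 11*s - 5)
Step 2: reduce the parallel group [G1/(1+G1*G2)], G3 = (-3*s^4 - s^3 + 35*s^2 - 19*s - 16)/(s^5 - 2*s^4 - 16*s^3 + 26*s^2 + 37*s + 10)
T(s) is the step-2 result (common factors already cancelled). Leading coefficient of the denominator: 1, so no rescaling is needed.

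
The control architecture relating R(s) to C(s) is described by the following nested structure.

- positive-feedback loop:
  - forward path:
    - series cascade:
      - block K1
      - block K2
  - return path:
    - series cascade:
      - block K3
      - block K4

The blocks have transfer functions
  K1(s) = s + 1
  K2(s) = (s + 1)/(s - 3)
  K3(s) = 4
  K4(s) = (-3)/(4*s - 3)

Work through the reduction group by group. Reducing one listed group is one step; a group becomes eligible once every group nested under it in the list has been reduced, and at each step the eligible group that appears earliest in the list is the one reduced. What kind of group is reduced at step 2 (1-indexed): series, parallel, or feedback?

Step 1. combine K1, K2 in series
Step 2. cascade K3, K4
Step 3. reduce the feedback loop with forward (K1*K2) and return (K3*K4)
Step 2 collapses a series group.

Hence the answer: series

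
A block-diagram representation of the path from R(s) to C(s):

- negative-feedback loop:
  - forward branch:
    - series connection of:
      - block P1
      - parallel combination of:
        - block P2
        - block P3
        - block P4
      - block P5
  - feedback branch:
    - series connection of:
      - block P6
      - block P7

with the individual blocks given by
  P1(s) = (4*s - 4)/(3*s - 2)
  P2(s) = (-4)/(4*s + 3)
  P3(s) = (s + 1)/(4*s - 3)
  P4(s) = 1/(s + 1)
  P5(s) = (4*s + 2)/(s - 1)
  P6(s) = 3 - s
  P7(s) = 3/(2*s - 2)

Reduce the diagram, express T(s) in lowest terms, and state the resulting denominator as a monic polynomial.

1. reduce the parallel group P2, P3, P4 -> (4*s^3 + 11*s^2 + 6*s + 6)/(16*s^3 + 16*s^2 - 9*s - 9)
2. cascade P1, (P2+P3+P4), P5 -> (64*s^4 + 208*s^3 + 184*s^2 + 144*s + 48)/(48*s^4 + 16*s^3 - 59*s^2 - 9*s + 18)
3. series reduction of P6, P7 -> (9 - 3*s)/(2*s - 2)
4. reduce the feedback loop with forward (P1*(P2+P3+P4)*P5) and return (P6*P7) -> (-64*s^5 - 144*s^4 + 24*s^3 + 40*s^2 + 96*s + 48)/(48*s^5 + 56*s^4 - 585*s^3 - 662*s^2 - 603*s - 198)
That last expression is T(s), already simplified. Scaling its denominator by 1/48 (the reciprocal of the leading coefficient) yields the monic denominator.

Hence the answer: s^5 + 7*s^4/6 - 195*s^3/16 - 331*s^2/24 - 201*s/16 - 33/8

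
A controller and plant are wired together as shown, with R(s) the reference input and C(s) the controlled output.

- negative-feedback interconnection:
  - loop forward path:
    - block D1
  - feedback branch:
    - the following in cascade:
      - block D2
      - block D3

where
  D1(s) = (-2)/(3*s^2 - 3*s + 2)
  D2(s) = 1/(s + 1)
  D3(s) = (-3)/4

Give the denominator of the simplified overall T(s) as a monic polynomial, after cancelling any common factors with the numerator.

1. reduce the series chain D2, D3 gives (-3)/(4*s + 4)
2. feedback reduction of D1, (D2*D3) gives (-4*s - 4)/(6*s^3 - 2*s + 7)
T(s) is the step-2 result (common factors already cancelled). Leading coefficient of the denominator: 6. Divide through by 6 for the monic polynomial.

Therefore the answer is s^3 - s/3 + 7/6.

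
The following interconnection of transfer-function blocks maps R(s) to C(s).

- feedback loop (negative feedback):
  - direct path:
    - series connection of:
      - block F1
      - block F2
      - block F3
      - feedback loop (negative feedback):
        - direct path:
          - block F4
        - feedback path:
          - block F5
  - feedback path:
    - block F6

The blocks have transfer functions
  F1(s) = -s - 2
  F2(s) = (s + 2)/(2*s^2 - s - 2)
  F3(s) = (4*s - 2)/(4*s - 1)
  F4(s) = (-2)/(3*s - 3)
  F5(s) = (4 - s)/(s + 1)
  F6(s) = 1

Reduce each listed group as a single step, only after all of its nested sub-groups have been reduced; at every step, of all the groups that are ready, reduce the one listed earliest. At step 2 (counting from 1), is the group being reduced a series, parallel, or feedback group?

[1] reduce the feedback loop with forward F4 and return F5
[2] cascade F1, F2, F3, [F4/(1+F4*F5)]
[3] feedback reduction of (F1*F2*F3*[F4/(1+F4*F5)]), F6
So the answer for step 2 is series.

Hence the answer: series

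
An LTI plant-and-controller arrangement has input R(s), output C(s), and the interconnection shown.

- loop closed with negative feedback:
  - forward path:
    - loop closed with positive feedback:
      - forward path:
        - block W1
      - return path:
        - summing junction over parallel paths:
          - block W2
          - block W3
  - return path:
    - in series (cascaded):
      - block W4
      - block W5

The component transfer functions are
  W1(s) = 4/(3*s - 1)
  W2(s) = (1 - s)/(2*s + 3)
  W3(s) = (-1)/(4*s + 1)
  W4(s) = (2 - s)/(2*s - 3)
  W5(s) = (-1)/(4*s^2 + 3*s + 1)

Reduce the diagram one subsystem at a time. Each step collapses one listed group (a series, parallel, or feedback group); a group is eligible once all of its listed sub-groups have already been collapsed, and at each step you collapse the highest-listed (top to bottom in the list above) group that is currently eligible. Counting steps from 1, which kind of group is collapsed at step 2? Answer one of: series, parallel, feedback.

Answer: feedback

Working:
1. sum the parallel branches W2, W3
2. reduce the feedback loop with forward W1 and return (W2+W3)
3. multiply W4, W5 (series)
4. feedback reduction of [W1/(1-W1*(W2+W3))], (W4*W5)
So the answer for step 2 is feedback.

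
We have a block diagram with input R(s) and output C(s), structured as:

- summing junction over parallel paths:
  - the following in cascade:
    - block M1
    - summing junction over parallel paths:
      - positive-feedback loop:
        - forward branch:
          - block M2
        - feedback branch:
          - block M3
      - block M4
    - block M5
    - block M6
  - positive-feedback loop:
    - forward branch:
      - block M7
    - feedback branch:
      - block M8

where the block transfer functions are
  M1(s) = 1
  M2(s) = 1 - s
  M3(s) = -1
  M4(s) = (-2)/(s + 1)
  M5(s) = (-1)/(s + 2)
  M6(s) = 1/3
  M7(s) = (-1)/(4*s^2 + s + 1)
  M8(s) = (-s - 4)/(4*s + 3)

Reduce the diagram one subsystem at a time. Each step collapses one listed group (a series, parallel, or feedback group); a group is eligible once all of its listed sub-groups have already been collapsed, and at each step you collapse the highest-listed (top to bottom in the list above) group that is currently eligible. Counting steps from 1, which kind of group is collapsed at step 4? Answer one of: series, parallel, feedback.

Step 1 - reduce the feedback loop with forward M2 and return M3
Step 2 - reduce the parallel group [M2/(1-M2*M3)], M4
Step 3 - reduce the series chain M1, ([M2/(1-M2*M3)]+M4), M5, M6
Step 4 - feedback reduction of M7, M8
Step 5 - sum the parallel branches (M1*([M2/(1-M2*M3)]+M4)*M5*M6), [M7/(1-M7*M8)]
So the answer for step 4 is feedback.

Final answer: feedback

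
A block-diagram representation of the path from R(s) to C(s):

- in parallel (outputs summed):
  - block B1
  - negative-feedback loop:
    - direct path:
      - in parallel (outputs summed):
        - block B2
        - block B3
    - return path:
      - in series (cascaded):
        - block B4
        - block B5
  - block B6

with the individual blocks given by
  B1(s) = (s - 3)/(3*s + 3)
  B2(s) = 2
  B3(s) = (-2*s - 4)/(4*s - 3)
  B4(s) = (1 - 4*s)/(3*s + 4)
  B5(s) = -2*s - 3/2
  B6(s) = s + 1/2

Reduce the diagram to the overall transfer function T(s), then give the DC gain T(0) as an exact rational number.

Reducing step by step:

[1] parallel reduction of B2, B3, giving (6*s - 10)/(4*s - 3)
[2] reduce the series chain B4, B5, giving (16*s^2 + 8*s - 3)/(6*s + 8)
[3] reduce the feedback loop with forward (B2+B3) and return (B4*B5), giving (18*s^2 - 6*s - 40)/(48*s^3 - 44*s^2 - 42*s + 3)
[4] parallel reduction of B1, [(B2+B3)/(1+(B2+B3)*(B4*B5))], B6, giving (288*s^5 + 264*s^4 - 772*s^3 - 240*s^2 - 117*s - 249)/(288*s^4 + 24*s^3 - 516*s^2 - 234*s + 18)
The step-4 result is T(s). Setting s = 0: T(0) = -249/18 = -83/6.

Answer: -83/6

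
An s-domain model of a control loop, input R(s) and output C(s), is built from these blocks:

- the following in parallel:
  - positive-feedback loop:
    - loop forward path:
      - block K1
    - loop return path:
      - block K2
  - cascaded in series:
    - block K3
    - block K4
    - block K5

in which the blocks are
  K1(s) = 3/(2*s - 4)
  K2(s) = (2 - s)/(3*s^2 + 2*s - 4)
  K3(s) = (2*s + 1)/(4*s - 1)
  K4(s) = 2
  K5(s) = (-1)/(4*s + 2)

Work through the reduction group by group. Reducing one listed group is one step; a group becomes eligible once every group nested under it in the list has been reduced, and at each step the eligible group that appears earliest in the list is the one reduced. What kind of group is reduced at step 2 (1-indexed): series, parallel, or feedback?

[1] reduce the feedback loop with forward K1 and return K2
[2] reduce the series chain K3, K4, K5
[3] parallel reduction of [K1/(1-K1*K2)], (K3*K4*K5)
At step 2 the group reduced is series.

Answer: series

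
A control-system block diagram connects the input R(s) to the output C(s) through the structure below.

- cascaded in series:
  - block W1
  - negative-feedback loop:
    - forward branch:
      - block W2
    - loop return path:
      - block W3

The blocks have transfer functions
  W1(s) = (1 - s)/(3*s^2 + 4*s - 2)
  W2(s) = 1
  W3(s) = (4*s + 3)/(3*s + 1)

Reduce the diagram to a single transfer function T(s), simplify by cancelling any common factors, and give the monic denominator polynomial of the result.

The answer is s^3 + 40*s^2/21 + 2*s/21 - 8/21.

Reasoning:
(1) reduce the feedback loop with forward W2 and return W3: (3*s + 1)/(7*s + 4)
(2) multiply W1, [W2/(1+W2*W3)] (series): (-3*s^2 + 2*s + 1)/(21*s^3 + 40*s^2 + 2*s - 8)
That last expression is T(s), already simplified. Scaling its denominator by 1/21 (the reciprocal of the leading coefficient) yields the monic denominator.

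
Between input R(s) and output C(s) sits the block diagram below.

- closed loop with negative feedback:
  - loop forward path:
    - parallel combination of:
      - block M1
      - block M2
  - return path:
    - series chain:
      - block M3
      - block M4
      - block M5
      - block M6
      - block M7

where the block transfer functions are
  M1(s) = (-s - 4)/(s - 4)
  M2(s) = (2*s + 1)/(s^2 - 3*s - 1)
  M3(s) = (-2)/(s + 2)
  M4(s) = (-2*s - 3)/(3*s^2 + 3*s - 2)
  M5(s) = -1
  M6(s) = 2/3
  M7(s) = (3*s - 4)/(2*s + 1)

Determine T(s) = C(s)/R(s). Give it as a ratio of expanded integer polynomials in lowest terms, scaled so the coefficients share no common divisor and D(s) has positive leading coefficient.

Reducing step by step:

Step 1: combine M1, M2 in parallel, giving (-s^3 + s^2 + 6*s)/(s^3 - 7*s^2 + 11*s + 4)
Step 2: combine M3, M4, M5, M6, M7 in series, giving (-24*s^2 - 4*s + 48)/(18*s^4 + 63*s^3 + 51*s^2 - 12*s - 12)
Step 3: reduce the feedback loop with forward (M1+M2) and return (M3*M4*M5*M6*M7): this yields T(s), and no further normalization is needed

Answer: (-18*s^6 - 9*s^5 + 138*s^4 + 165*s^3 - 24*s^2 - 36*s)/(18*s^6 - 99*s^5 + 30*s^4 + 316*s^3 + 57*s^2 + 66*s - 24)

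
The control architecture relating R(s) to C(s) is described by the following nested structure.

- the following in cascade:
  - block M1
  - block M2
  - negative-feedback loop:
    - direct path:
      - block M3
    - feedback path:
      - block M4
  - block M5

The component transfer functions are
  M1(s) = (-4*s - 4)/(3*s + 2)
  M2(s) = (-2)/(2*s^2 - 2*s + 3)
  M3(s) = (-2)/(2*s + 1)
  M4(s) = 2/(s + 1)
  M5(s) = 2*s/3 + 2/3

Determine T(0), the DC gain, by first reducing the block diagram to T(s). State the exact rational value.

Answer: 16/27

Working:
Step 1: reduce the feedback loop with forward M3 and return M4: (-2*s - 2)/(2*s^2 + 3*s - 3)
Step 2: series reduction of M1, M2, [M3/(1+M3*M4)], M5: (-32*s^3 - 96*s^2 - 96*s - 32)/(36*s^5 + 42*s^4 - 42*s^3 + 99*s^2 + 9*s - 54)
Step 2 gives the overall T(s). Then T(0) = -32/(-54) = 16/27.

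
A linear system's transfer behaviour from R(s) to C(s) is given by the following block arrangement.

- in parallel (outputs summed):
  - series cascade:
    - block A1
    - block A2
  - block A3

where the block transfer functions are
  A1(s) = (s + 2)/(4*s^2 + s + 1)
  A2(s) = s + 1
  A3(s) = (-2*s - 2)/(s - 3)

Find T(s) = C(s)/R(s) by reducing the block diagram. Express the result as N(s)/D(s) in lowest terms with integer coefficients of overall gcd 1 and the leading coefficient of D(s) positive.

Step 1 - combine A1, A2 in series gives (s^2 + 3*s + 2)/(4*s^2 + s + 1)
Step 2 - combine (A1*A2), A3 in parallel; the result is T(s) itself (integer coefficients, no common factor, positive leading denominator coefficient)

Hence the answer: (-7*s^3 - 10*s^2 - 11*s - 8)/(4*s^3 - 11*s^2 - 2*s - 3)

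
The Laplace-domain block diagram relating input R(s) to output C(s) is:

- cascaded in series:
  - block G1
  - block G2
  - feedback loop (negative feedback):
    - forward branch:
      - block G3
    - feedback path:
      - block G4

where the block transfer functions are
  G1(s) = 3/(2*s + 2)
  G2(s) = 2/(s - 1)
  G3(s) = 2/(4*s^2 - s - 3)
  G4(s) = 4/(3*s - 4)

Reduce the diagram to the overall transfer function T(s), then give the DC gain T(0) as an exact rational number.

1. close the feedback loop around G3, G4, giving (6*s - 8)/(12*s^3 - 19*s^2 - 5*s + 20)
2. reduce the series chain G1, G2, [G3/(1+G3*G4)], giving (18*s - 24)/(12*s^5 - 19*s^4 - 17*s^3 + 39*s^2 + 5*s - 20)
That last expression is T(s); at s = 0 only the constant terms survive, so T(0) = -24/(-20) = 6/5.

Final answer: 6/5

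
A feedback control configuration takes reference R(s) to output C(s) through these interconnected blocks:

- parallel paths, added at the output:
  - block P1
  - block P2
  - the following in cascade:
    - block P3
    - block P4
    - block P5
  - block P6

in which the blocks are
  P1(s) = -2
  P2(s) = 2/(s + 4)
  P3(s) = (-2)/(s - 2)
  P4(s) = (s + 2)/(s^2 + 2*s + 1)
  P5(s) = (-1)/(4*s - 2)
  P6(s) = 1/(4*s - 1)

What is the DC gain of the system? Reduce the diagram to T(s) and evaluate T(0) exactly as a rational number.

1. combine P3, P4, P5 in series; result (s + 2)/(2*s^4 - s^3 - 6*s^2 - s + 2)
2. sum the parallel branches P1, P2, (P3*P4*P5), P6; result (-16*s^6 - 34*s^5 + 89*s^4 + 128*s^3 - 32*s^2 - 26*s + 12)/(8*s^6 + 26*s^5 - 47*s^4 - 90*s^3 + 17*s^2 + 34*s - 8)
That last expression is T(s); at s = 0 only the constant terms survive, so T(0) = 12/(-8) = -3/2.

Final answer: -3/2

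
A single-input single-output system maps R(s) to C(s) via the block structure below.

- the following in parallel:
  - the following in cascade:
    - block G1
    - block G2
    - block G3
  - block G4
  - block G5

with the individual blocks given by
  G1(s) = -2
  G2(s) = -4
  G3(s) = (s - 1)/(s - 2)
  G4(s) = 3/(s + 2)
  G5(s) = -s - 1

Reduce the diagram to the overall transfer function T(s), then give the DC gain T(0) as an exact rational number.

Step 1 - reduce the series chain G1, G2, G3; result (8*s - 8)/(s - 2)
Step 2 - parallel reduction of (G1*G2*G3), G4, G5; result (-s^3 + 7*s^2 + 15*s - 18)/(s^2 - 4)
DC gain: substitute s = 0 into T(s) from step 2: T(0) = -18/(-4) = 9/2.

Answer: 9/2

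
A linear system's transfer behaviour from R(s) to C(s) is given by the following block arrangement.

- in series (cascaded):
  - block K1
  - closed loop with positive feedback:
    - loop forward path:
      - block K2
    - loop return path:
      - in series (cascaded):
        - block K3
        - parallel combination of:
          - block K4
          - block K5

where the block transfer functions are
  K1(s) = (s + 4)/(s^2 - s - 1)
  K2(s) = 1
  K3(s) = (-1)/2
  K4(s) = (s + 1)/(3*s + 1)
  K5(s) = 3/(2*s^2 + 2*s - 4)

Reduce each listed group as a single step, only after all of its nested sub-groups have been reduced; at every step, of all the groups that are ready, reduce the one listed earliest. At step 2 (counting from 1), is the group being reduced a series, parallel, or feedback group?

Step 1. reduce the parallel group K4, K5
Step 2. multiply K3, (K4+K5) (series)
Step 3. apply the feedback formula to K2, (K3*(K4+K5))
Step 4. series reduction of K1, [K2/(1-K2*(K3*(K4+K5)))]
Step 2: series.

Hence the answer: series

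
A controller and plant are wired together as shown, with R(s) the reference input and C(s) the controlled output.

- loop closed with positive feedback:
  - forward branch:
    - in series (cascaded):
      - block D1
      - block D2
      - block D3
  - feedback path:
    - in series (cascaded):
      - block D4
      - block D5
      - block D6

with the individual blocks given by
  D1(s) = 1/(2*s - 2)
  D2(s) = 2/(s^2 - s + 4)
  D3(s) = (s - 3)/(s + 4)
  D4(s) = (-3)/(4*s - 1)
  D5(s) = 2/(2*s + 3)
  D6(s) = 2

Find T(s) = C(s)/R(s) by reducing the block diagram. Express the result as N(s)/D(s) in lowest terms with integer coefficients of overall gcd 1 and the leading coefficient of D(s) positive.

[1] combine D1, D2, D3 in series, giving (s - 3)/(s^4 + 2*s^3 - 3*s^2 + 16*s - 16)
[2] multiply D4, D5, D6 (series), giving (-12)/(8*s^2 + 10*s - 3)
[3] close the feedback loop around (D1*D2*D3), (D4*D5*D6), giving the overall T(s)

Answer: (8*s^3 - 14*s^2 - 33*s + 9)/(8*s^6 + 26*s^5 - 7*s^4 + 92*s^3 + 41*s^2 - 196*s + 12)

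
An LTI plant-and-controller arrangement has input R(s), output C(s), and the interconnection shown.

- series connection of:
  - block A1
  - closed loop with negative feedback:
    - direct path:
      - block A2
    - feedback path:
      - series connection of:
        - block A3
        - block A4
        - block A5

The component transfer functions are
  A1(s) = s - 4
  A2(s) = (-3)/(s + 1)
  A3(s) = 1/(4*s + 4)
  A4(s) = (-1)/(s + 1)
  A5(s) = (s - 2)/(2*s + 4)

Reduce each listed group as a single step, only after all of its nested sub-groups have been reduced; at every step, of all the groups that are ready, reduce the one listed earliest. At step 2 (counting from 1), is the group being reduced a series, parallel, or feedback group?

Answer: feedback

Working:
1. series reduction of A3, A4, A5
2. collapse the loop (A2 forward, (A3*A4*A5) return)
3. combine A1, [A2/(1+A2*(A3*A4*A5))] in series
At step 2 the group reduced is feedback.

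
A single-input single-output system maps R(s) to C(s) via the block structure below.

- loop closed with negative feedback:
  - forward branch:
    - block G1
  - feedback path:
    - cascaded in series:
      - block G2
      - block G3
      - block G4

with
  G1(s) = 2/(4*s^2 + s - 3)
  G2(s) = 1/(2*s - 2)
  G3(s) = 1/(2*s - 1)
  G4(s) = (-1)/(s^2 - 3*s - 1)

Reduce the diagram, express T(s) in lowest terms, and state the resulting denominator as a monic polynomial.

Step 1. series reduction of G2, G3, G4: (-1)/(4*s^4 - 18*s^3 + 16*s^2 - 2)
Step 2. reduce the feedback loop with forward G1 and return (G2*G3*G4): (4*s^4 - 18*s^3 + 16*s^2 - 2)/(8*s^6 - 34*s^5 + 17*s^4 + 35*s^3 - 28*s^2 - s + 2)
No further cancellation is possible in the step-2 result, so that is T(s). Its denominator becomes monic after dividing by the leading coefficient 8.

Hence the answer: s^6 - 17*s^5/4 + 17*s^4/8 + 35*s^3/8 - 7*s^2/2 - s/8 + 1/4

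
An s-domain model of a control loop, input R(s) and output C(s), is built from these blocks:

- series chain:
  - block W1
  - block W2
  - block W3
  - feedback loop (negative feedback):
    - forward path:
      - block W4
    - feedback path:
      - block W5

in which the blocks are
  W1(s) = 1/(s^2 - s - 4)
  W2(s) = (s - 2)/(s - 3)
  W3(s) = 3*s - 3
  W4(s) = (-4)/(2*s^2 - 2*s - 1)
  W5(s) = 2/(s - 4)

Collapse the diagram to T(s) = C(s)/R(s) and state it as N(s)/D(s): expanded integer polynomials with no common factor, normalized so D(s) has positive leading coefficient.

[1] feedback reduction of W4, W5; result (16 - 4*s)/(2*s^3 - 10*s^2 + 7*s - 4)
[2] multiply W1, W2, W3, [W4/(1+W4*W5)] (series), which is the overall transfer function T(s) = C(s)/R(s) in lowest terms

Answer: (-12*s^3 + 84*s^2 - 168*s + 96)/(2*s^6 - 18*s^5 + 45*s^4 + 2*s^3 - 111*s^2 + 88*s - 48)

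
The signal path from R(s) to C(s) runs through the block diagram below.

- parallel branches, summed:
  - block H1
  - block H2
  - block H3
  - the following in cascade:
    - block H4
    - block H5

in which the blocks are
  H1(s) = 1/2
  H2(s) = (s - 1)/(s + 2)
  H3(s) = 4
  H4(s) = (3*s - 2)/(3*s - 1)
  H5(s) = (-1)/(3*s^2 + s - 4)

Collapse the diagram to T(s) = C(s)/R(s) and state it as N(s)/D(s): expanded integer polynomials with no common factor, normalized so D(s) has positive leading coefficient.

Step 1 - combine H4, H5 in series -> (2 - 3*s)/(9*s^3 - 13*s + 4)
Step 2 - combine H1, H2, H3, (H4*H5) in parallel, which is the overall transfer function T(s) = C(s)/R(s) in lowest terms

Final answer: (99*s^4 + 144*s^3 - 149*s^2 - 172*s + 72)/(18*s^4 + 36*s^3 - 26*s^2 - 44*s + 16)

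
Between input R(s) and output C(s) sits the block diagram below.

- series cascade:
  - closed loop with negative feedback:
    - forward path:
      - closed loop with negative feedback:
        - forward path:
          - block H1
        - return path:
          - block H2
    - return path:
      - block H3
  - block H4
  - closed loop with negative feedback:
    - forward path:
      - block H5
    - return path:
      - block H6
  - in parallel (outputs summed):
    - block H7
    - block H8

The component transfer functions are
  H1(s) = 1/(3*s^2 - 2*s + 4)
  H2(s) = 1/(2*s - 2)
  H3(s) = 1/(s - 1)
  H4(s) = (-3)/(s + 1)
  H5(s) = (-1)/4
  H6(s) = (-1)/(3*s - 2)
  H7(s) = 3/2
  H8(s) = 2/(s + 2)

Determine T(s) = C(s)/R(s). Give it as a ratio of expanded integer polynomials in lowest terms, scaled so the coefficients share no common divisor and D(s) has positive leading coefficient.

Answer: (27*s^3 + 45*s^2 - 132*s + 60)/(72*s^6 + 54*s^5 - 128*s^4 + 174*s^3 + 31*s^2 - 183*s + 70)

Working:
[1] apply the feedback formula to H1, H2: (2*s - 2)/(6*s^3 - 10*s^2 + 12*s - 7)
[2] reduce the feedback loop with forward [H1/(1+H1*H2)] and return H3: (2*s - 2)/(6*s^3 - 10*s^2 + 12*s - 5)
[3] close the feedback loop around H5, H6: (2 - 3*s)/(12*s - 7)
[4] add H7, H8 (parallel): (3*s + 10)/(2*s + 4)
[5] cascade [[H1/(1+H1*H2)]/(1+[H1/(1+H1*H2)]*H3)], H4, [H5/(1+H5*H6)], (H7+H8) - this is the overall T(s), already in the required normalized form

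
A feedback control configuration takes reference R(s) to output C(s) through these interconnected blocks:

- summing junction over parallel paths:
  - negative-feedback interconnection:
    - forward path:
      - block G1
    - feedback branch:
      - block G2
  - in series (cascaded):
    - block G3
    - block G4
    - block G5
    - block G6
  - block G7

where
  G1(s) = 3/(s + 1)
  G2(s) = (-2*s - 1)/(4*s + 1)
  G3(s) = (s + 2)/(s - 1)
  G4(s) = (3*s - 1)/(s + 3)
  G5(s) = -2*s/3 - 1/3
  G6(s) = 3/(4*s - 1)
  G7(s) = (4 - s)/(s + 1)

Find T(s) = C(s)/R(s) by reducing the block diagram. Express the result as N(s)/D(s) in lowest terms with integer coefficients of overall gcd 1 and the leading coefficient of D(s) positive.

(1) collapse the loop (G1 forward, G2 return), giving (12*s + 3)/(4*s^2 - s - 2)
(2) reduce the series chain G3, G4, G5, G6, giving (-6*s^3 - 13*s^2 - s + 2)/(4*s^3 + 7*s^2 - 14*s + 3)
(3) reduce the parallel group [G1/(1+G1*G2)], (G3*G4*G5*G6), G7 - this is the overall T(s), already in the required normalized form

Therefore the answer is (-40*s^6 + 18*s^5 + 286*s^4 - 291*s^3 - 95*s^2 + 105*s - 19)/(16*s^6 + 40*s^5 - 47*s^4 - 59*s^3 + 37*s^2 + 19*s - 6).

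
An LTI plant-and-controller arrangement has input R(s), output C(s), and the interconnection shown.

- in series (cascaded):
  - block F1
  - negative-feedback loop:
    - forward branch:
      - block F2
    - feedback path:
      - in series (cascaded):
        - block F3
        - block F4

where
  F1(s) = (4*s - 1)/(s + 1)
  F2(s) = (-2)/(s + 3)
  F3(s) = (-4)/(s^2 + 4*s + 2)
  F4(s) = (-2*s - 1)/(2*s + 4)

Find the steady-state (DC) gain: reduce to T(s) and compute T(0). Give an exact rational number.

Answer: 1

Working:
Step 1. cascade F3, F4 = (4*s + 2)/(s^3 + 6*s^2 + 10*s + 4)
Step 2. reduce the feedback loop with forward F2 and return (F3*F4) = (-2*s^3 - 12*s^2 - 20*s - 8)/(s^4 + 9*s^3 + 28*s^2 + 26*s + 8)
Step 3. reduce the series chain F1, [F2/(1+F2*(F3*F4))] = (-8*s^4 - 46*s^3 - 68*s^2 - 12*s + 8)/(s^5 + 10*s^4 + 37*s^3 + 54*s^2 + 34*s + 8)
The step-3 result is T(s). Setting s = 0: T(0) = 8/8 = 1.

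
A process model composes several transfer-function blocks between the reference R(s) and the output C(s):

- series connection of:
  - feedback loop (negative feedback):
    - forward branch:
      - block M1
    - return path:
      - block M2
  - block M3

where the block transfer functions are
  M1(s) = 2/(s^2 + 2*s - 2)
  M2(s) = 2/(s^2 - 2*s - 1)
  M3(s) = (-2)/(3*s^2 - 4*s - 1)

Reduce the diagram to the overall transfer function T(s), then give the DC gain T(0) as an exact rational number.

[1] apply the feedback formula to M1, M2; result (2*s^2 - 4*s - 2)/(s^4 - 7*s^2 + 2*s + 6)
[2] combine [M1/(1+M1*M2)], M3 in series; result (-4*s^2 + 8*s + 4)/(3*s^6 - 4*s^5 - 22*s^4 + 34*s^3 + 17*s^2 - 26*s - 6)
DC gain: substitute s = 0 into T(s) from step 2: T(0) = 4/(-6) = -2/3.

Therefore the answer is -2/3.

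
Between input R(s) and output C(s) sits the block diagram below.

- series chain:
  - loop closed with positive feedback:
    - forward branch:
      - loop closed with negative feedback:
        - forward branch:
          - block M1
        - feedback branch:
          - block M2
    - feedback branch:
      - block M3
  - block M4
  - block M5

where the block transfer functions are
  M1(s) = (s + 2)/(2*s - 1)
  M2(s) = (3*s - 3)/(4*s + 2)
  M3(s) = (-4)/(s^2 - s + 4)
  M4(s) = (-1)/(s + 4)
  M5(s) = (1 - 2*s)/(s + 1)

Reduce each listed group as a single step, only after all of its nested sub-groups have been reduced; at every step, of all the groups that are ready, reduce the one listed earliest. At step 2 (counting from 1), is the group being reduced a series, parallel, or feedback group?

1. close the feedback loop around M1, M2
2. apply the feedback formula to [M1/(1+M1*M2)], M3
3. cascade [[M1/(1+M1*M2)]/(1-[M1/(1+M1*M2)]*M3)], M4, M5
So the answer for step 2 is feedback.

Answer: feedback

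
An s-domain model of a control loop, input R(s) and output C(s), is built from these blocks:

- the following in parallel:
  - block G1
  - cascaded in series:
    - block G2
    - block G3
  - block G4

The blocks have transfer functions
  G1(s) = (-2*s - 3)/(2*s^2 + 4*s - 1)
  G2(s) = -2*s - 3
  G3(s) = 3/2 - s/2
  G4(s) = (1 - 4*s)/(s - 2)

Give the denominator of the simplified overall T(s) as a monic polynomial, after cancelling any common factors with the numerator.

First reduce the diagram to T(s).

Step 1 - cascade G2, G3, giving s^2 - 3*s/2 - 9/2
Step 2 - sum the parallel branches G1, (G2*G3), G4, giving (4*s^5 - 6*s^4 - 52*s^3 - s^2 + 93*s - 8)/(4*s^3 - 18*s + 4)
T(s) is the step-2 result (common factors already cancelled). Leading coefficient of the denominator: 4. Divide through by 4 for the monic polynomial.

Answer: s^3 - 9*s/2 + 1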